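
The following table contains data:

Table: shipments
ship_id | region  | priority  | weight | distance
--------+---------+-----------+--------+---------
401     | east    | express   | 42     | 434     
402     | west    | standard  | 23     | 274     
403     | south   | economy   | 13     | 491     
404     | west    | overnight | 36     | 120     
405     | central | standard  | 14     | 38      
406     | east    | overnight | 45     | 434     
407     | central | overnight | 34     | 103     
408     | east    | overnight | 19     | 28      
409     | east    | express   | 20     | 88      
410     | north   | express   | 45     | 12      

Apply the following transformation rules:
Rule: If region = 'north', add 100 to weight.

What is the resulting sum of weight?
391

Step 1: Count records where region = 'north': 1
Step 2: Total bonus added: 1 × 100 = 100
Step 3: Original sum of weight: 291
Step 4: Final sum = 291 + 100 = 391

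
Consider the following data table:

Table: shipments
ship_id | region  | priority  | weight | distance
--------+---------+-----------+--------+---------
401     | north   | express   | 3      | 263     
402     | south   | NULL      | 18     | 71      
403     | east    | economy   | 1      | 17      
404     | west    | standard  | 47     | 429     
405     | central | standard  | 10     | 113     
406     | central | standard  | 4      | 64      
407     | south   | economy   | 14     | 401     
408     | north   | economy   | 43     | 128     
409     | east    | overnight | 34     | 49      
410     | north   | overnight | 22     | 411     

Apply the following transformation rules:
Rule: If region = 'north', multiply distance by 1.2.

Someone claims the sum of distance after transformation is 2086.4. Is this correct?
No, the correct result is 2106.4.

Step 1: Calculate the correct sum after transformation
Step 2: Apply multiplier 1.2 to records where region = 'north'
Step 3: Correct result = 2106.4
Step 4: Claimed result = 2086.4
Step 5: 2106.4 ≠ 2086.4
Conclusion: The claimed result is incorrect. The correct answer is 2106.4.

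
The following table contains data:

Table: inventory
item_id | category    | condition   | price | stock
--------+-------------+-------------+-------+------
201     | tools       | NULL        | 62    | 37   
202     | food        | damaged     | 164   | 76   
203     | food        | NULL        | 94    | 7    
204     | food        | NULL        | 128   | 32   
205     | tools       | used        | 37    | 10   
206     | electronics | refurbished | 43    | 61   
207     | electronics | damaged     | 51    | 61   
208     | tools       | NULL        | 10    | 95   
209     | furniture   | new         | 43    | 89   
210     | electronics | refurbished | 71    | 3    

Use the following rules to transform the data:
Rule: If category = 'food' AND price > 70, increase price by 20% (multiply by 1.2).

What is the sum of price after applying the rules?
780.2

Step 1: Find records where category = 'food' AND price > 70
Step 2: 3 records match, summing to 386
Step 3: After multiplier: 386 × 1.2 = 463.2
Step 4: Unaffected records sum: 317
Step 5: Final sum = 463.2 + 317 = 780.2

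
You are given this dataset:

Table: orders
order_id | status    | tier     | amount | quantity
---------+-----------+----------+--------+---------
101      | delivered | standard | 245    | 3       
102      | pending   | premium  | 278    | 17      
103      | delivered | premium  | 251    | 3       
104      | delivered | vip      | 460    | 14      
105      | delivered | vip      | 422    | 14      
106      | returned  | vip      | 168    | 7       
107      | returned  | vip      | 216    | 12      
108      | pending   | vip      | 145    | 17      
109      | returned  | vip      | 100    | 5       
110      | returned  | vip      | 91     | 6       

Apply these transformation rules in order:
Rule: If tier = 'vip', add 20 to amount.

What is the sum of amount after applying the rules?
2516

Step 1: Count records where tier = 'vip': 7
Step 2: Total bonus added: 7 × 20 = 140
Step 3: Original sum of amount: 2376
Step 4: Final sum = 2376 + 140 = 2516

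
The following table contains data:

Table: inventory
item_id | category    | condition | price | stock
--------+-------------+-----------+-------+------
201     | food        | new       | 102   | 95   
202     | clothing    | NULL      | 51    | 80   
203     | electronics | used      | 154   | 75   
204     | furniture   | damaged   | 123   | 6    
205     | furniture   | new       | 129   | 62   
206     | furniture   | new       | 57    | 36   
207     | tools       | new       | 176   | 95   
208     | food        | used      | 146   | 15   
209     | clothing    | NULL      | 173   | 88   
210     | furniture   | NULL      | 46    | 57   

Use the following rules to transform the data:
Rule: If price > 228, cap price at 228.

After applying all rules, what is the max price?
176

Step 1: Original maximum price = 176
Step 2: Check cap of 228 against maximum
Step 3: No records exceed the cap (max 176 <= cap 228), so no capping applies
Step 4: Maximum after transformation = 176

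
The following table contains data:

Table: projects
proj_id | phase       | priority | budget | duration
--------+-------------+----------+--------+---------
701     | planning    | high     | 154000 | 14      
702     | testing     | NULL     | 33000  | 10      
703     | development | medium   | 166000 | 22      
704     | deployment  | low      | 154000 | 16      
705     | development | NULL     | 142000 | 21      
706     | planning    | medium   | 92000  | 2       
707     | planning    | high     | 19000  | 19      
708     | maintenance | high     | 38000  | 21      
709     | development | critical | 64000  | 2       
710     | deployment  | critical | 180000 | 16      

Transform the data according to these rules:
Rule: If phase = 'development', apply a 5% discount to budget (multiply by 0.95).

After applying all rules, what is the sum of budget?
1023400.0

Step 1: Records with phase = 'development' have total budget = 372000
Step 2: Apply multiplier: 372000 × 0.95 = 353400.0
Step 3: Other records total: 670000
Step 4: Final sum = 353400.0 + 670000 = 1023400.0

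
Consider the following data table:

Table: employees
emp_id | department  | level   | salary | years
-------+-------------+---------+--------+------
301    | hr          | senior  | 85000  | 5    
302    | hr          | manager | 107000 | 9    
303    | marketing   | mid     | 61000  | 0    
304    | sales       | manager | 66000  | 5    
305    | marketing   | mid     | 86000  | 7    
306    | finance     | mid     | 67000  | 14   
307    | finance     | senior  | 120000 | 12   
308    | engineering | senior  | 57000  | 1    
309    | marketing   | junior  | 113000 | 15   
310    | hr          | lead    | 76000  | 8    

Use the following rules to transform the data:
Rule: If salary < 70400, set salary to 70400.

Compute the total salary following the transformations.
868600

Step 1: 4 records have salary < 70400
Step 2: These records originally summed to 251000
Step 3: After setting to minimum: 4 × 70400 = 281600
Step 4: Unaffected records sum: 587000
Step 5: Final sum = 281600 + 587000 = 868600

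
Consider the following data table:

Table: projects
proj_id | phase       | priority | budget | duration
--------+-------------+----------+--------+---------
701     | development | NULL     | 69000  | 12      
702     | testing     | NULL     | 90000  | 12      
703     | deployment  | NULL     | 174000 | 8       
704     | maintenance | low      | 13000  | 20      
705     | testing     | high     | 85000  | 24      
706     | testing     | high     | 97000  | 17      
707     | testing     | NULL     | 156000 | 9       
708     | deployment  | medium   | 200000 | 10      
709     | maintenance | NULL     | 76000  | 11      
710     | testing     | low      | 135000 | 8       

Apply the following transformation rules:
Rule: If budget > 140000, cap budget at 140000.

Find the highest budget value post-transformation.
140000

Step 1: Original maximum budget = 200000
Step 2: Apply cap at 140000
Step 3: 3 records had budget > 140000 and were capped
Step 4: Maximum after transformation = 140000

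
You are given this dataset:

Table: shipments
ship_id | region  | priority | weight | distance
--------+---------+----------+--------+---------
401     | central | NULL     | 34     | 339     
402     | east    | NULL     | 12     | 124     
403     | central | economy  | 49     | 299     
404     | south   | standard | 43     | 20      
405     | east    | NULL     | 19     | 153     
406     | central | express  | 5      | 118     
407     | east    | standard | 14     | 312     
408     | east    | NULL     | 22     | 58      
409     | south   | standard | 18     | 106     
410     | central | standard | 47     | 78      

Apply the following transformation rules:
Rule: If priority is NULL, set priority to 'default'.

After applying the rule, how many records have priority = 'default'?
4

Step 1: Count records where priority IS NULL
Step 2: Found 4 records with NULL priority
Step 3: These records will have priority set to 'default'
Step 4: Records already having priority = 'default': 0
Step 5: Answer: 4 + 0 = 4 records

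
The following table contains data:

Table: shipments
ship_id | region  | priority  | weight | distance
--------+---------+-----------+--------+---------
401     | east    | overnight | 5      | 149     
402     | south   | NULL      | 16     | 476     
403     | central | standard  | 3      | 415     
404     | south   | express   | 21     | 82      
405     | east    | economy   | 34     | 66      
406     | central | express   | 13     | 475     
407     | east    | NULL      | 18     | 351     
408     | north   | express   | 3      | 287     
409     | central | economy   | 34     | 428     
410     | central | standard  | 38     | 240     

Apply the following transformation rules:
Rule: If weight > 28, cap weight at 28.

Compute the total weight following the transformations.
163

Step 1: 3 records have weight > 28
Step 2: These records originally summed to 106
Step 3: After capping: 3 × 28 = 84
Step 4: Unaffected records sum: 79
Step 5: Final sum = 84 + 79 = 163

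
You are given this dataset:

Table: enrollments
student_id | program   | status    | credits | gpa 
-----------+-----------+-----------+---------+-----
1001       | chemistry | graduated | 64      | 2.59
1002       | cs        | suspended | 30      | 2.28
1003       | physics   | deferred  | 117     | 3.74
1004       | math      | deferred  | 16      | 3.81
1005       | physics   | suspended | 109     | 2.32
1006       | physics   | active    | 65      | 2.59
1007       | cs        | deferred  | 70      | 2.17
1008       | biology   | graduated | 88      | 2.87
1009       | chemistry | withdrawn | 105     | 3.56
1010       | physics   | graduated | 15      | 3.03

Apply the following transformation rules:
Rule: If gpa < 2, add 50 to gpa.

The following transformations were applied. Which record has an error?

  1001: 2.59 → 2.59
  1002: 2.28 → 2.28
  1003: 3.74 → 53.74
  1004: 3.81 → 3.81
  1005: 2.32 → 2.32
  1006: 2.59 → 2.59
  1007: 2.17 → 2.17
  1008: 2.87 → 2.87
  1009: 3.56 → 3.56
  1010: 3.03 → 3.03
Record 1003 has an error. The correct transformed value should be 3.74, not 53.74.

Step 1: Check each record against the rule
Step 2: Record 1003 has gpa = 3.74
Step 3: Since 3.74 >= 2, the bonus should not have been applied
Step 4: Correct value = 3.74, but claimed value = 53.74
Conclusion: Record 1003 has the error.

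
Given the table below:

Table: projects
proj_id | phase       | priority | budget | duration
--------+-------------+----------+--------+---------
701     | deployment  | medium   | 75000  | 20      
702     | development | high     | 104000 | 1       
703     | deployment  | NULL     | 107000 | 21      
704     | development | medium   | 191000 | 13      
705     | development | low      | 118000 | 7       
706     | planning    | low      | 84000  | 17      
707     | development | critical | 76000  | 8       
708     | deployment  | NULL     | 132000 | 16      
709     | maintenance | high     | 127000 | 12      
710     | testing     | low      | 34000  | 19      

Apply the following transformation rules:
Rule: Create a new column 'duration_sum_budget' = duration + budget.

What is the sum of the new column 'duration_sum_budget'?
1048134

Step 1: For each record, compute duration + budget
Example calculations:
  20 + 75000 = 75020
  1 + 104000 = 104001
  21 + 107000 = 107021
  ...
Step 2: Sum all derived values
Step 3: Total = 1048134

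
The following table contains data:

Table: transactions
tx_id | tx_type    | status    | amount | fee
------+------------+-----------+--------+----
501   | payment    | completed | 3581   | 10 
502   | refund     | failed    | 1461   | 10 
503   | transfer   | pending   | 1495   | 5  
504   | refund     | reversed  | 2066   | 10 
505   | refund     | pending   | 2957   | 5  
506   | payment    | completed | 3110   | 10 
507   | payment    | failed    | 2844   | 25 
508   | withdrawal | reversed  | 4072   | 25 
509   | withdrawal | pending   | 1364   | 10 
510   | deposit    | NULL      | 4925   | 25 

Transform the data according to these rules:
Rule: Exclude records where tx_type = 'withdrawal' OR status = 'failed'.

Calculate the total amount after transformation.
18134

Step 1: Find records where tx_type = 'withdrawal' OR status = 'failed'
Step 2: 4 records match, summing to 9741
Step 3: Original sum: 27875
Step 4: Remaining sum = 27875 - 9741 = 18134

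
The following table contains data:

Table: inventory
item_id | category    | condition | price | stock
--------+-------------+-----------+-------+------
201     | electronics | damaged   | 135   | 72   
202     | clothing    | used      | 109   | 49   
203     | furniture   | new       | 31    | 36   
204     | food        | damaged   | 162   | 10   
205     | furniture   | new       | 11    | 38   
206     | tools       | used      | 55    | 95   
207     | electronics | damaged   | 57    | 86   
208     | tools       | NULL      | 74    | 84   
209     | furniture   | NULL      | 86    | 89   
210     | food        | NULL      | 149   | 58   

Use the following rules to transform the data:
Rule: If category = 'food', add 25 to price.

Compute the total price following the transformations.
919

Step 1: Count records where category = 'food': 2
Step 2: Total bonus added: 2 × 25 = 50
Step 3: Original sum of price: 869
Step 4: Final sum = 869 + 50 = 919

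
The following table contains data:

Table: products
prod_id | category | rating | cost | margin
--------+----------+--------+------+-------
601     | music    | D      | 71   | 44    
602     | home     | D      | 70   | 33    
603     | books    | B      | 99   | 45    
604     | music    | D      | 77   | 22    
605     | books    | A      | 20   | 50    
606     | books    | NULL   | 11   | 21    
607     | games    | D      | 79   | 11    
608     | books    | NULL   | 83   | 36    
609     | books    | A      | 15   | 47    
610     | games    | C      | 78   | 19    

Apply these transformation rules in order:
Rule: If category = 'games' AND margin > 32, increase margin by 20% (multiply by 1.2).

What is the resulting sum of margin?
328

Step 1: Find records where category = 'games' AND margin > 32
Step 2: 0 records match, summing to 0
Step 3: After multiplier: 0 × 1.2 = 0.0
Step 4: Unaffected records sum: 328
Step 5: Final sum = 0.0 + 328 = 328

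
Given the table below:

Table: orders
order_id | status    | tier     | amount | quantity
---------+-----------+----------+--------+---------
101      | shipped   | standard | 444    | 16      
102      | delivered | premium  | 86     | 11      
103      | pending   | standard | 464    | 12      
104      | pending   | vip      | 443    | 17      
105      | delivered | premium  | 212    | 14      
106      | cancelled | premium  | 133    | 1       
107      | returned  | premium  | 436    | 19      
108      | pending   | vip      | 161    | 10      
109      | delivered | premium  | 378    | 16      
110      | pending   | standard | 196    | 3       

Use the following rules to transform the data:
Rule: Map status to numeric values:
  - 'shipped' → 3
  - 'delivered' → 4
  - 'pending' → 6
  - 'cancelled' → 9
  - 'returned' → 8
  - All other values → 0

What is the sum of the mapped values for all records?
56

Step 1: Apply mapping to each record
Step 2: Count by status:
  'shipped': 1 records × 3 = 3
  'delivered': 3 records × 4 = 12
  'pending': 4 records × 6 = 24
  'cancelled': 1 records × 9 = 9
  'returned': 1 records × 8 = 8
Step 3: Sum all mapped values = 56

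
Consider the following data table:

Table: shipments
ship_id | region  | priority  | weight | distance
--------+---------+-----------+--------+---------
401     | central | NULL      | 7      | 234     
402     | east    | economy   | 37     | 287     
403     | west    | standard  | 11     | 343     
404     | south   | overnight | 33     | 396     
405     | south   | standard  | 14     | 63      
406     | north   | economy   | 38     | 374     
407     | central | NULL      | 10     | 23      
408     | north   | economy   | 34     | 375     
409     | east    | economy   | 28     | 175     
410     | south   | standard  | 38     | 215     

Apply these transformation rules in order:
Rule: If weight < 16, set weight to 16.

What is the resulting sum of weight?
272

Step 1: 4 records have weight < 16
Step 2: These records originally summed to 42
Step 3: After setting to minimum: 4 × 16 = 64
Step 4: Unaffected records sum: 208
Step 5: Final sum = 64 + 208 = 272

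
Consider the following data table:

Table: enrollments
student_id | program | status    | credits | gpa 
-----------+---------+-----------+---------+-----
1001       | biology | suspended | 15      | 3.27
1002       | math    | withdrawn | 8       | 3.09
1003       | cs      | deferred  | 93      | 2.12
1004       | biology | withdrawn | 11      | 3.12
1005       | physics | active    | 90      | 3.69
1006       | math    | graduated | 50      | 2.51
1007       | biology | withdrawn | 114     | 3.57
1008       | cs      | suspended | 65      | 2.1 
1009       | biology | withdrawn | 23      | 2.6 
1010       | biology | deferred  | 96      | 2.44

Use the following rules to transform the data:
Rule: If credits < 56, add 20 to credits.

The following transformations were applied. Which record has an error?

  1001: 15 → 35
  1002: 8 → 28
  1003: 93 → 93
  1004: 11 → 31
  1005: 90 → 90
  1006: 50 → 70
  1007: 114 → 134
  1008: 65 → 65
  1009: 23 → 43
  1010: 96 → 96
Record 1007 has an error. The correct transformed value should be 114, not 134.

Step 1: Check each record against the rule
Step 2: Record 1007 has credits = 114
Step 3: Since 114 >= 56, the bonus should not have been applied
Step 4: Correct value = 114, but claimed value = 134
Conclusion: Record 1007 has the error.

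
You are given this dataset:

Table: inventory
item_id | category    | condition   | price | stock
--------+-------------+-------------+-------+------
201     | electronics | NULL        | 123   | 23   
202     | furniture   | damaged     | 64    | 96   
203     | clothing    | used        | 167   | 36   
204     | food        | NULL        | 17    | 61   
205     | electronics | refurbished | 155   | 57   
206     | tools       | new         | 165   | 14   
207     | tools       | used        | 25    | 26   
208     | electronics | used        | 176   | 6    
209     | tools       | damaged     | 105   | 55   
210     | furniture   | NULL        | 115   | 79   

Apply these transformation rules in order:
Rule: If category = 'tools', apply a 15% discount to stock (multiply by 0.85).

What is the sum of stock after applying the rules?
438.75

Step 1: Records with category = 'tools' have total stock = 95
Step 2: Apply multiplier: 95 × 0.85 = 80.75
Step 3: Other records total: 358
Step 4: Final sum = 80.75 + 358 = 438.75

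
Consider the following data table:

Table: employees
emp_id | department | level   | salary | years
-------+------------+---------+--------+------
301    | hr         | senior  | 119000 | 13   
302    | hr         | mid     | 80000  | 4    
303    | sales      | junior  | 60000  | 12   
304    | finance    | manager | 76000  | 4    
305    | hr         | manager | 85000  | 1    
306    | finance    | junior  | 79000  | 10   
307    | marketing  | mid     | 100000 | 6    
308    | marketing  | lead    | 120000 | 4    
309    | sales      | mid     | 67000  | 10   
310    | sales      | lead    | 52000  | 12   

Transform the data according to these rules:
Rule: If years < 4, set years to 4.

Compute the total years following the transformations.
79

Step 1: 1 records have years < 4
Step 2: These records originally summed to 1
Step 3: After setting to minimum: 1 × 4 = 4
Step 4: Unaffected records sum: 75
Step 5: Final sum = 4 + 75 = 79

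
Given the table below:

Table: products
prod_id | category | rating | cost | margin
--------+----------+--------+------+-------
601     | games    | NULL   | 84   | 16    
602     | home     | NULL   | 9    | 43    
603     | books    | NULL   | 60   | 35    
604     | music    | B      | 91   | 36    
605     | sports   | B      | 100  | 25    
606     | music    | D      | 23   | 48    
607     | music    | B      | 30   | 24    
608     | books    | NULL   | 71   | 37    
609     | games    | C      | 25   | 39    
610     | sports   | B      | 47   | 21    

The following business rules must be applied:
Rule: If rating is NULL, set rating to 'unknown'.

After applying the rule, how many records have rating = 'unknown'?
4

Step 1: Count records where rating IS NULL
Step 2: Found 4 records with NULL rating
Step 3: These records will have rating set to 'unknown'
Step 4: Records already having rating = 'unknown': 0
Step 5: Answer: 4 + 0 = 4 records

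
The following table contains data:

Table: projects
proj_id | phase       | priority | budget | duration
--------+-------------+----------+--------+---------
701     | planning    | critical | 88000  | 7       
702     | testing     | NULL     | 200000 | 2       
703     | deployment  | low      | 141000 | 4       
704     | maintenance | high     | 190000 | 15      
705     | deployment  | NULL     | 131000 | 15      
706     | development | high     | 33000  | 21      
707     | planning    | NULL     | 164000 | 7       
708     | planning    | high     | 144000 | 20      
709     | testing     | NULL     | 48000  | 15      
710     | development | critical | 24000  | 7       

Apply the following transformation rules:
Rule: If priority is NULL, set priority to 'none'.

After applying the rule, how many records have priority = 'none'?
4

Step 1: Count records where priority IS NULL
Step 2: Found 4 records with NULL priority
Step 3: These records will have priority set to 'none'
Step 4: Records already having priority = 'none': 0
Step 5: Answer: 4 + 0 = 4 records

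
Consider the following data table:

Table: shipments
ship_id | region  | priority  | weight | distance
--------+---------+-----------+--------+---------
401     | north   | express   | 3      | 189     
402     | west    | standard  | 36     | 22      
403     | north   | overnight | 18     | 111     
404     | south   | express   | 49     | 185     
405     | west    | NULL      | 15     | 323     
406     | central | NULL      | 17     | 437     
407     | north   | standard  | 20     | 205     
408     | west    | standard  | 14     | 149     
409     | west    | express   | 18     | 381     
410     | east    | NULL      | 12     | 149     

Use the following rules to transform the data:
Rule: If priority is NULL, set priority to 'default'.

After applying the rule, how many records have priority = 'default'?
3

Step 1: Count records where priority IS NULL
Step 2: Found 3 records with NULL priority
Step 3: These records will have priority set to 'default'
Step 4: Records already having priority = 'default': 0
Step 5: Answer: 3 + 0 = 3 records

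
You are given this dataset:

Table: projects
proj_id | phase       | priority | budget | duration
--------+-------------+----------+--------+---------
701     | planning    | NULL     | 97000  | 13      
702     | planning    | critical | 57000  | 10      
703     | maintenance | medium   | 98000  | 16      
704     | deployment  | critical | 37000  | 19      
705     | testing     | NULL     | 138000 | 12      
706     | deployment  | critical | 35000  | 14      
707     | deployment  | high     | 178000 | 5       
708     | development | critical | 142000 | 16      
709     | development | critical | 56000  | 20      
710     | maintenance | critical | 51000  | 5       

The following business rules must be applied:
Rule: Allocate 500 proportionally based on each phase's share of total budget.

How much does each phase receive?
deployment: 140.61, development: 111.36, maintenance: 83.8, planning: 86.61, testing: 77.62

Step 1: Calculate total budget = 889000
Step 2: Calculate each phase's proportion:
  deployment: 250000/889000 = 28.12% → 140.61
  development: 198000/889000 = 22.27% → 111.36
  maintenance: 149000/889000 = 16.76% → 83.8
  planning: 154000/889000 = 17.32% → 86.61
  testing: 138000/889000 = 15.52% → 77.62
Step 3: Verify: sum of allocations ≈ 500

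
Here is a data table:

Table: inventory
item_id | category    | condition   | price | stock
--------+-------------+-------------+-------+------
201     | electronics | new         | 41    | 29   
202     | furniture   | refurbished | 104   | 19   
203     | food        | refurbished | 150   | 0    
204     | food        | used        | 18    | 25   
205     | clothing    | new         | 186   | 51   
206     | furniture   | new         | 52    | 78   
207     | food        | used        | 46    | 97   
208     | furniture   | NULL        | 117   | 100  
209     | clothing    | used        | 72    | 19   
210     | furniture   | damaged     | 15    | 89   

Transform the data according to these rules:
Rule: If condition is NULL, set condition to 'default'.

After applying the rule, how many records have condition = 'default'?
1

Step 1: Count records where condition IS NULL
Step 2: Found 1 records with NULL condition
Step 3: These records will have condition set to 'default'
Step 4: Records already having condition = 'default': 0
Step 5: Answer: 1 + 0 = 1 records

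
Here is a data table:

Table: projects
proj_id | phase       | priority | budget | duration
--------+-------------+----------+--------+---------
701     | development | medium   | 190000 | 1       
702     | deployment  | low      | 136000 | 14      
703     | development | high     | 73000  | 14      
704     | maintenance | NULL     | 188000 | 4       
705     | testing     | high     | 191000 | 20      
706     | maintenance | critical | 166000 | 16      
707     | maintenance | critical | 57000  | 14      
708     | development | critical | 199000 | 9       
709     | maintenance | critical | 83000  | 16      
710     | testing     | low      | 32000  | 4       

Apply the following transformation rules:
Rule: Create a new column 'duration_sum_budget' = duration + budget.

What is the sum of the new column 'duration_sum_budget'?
1315112

Step 1: For each record, compute duration + budget
Example calculations:
  1 + 190000 = 190001
  14 + 136000 = 136014
  14 + 73000 = 73014
  ...
Step 2: Sum all derived values
Step 3: Total = 1315112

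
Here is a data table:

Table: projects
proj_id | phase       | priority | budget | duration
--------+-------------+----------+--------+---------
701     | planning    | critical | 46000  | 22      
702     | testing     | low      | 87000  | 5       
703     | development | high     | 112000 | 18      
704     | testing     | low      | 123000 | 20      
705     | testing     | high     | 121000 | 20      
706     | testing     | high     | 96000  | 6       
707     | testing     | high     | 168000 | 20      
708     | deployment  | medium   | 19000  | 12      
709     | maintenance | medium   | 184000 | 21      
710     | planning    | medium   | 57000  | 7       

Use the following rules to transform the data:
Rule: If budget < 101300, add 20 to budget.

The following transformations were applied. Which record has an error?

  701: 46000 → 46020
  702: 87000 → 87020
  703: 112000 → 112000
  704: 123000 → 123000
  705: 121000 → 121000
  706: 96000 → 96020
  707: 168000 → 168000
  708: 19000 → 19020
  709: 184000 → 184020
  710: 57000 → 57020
Record 709 has an error. The correct transformed value should be 184000, not 184020.

Step 1: Check each record against the rule
Step 2: Record 709 has budget = 184000
Step 3: Since 184000 >= 101300, the bonus should not have been applied
Step 4: Correct value = 184000, but claimed value = 184020
Conclusion: Record 709 has the error.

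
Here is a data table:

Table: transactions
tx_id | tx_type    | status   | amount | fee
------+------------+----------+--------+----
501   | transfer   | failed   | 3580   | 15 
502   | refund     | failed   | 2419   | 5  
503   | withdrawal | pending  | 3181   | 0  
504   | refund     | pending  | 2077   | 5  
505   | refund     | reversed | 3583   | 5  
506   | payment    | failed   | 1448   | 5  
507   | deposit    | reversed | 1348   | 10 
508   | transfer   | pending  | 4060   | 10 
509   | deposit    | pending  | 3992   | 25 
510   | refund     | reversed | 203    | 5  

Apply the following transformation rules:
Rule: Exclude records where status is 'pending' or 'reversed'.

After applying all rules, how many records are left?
3

Step 1: Count records to exclude
  - 4 (pending) + 3 (reversed) = 7 records
Step 2: Total records: 10
Step 3: Remaining = 10 - 7 = 3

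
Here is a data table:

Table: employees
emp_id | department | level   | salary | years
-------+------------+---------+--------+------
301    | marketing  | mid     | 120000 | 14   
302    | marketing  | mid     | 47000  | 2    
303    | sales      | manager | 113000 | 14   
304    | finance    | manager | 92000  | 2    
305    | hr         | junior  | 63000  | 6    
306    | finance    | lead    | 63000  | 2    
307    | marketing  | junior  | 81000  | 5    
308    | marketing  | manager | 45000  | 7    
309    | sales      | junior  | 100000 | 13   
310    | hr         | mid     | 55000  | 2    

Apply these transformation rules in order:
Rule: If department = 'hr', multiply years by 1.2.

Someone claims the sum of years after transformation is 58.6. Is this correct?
No, the correct result is 68.6.

Step 1: Calculate the correct sum after transformation
Step 2: Apply multiplier 1.2 to records where department = 'hr'
Step 3: Correct result = 68.6
Step 4: Claimed result = 58.6
Step 5: 68.6 ≠ 58.6
Conclusion: The claimed result is incorrect. The correct answer is 68.6.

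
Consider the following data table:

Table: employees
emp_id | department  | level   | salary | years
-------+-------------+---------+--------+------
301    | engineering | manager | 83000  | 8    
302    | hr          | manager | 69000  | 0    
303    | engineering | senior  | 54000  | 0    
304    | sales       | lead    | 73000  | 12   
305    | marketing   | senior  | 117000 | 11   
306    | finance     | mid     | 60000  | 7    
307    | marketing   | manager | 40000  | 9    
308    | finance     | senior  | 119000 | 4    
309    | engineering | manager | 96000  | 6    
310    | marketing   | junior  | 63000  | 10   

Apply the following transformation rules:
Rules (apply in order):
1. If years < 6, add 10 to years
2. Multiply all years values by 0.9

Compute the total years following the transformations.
87.3

Step 1: Apply Rule 1 - Add 10 to records with years < 6
  - 3 records affected: 4 + (3 × 10) = 34
  - Unaffected records: 63
  - Sum after Rule 1: 97
Step 2: Apply Rule 2 - Multiply all by 0.9
  - 97 × 0.9 = 87.3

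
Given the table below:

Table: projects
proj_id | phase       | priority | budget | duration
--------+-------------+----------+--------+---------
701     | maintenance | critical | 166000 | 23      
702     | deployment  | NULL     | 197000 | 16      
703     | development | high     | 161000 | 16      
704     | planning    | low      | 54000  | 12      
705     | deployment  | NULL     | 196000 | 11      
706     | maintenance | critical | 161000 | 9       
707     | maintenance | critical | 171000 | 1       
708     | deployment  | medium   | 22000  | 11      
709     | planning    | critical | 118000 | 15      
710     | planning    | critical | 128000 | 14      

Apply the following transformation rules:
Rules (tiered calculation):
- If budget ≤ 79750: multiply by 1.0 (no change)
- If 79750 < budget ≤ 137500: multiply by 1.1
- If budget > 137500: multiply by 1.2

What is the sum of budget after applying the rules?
1609000.0

Step 1: Tier 1 (budget ≤ 79750): 2 records, sum = 76000 × 1.0 = 76000.0
Step 2: Tier 2 (79750 < budget ≤ 137500): 2 records, sum = 246000 × 1.1 = 270600.0
Step 3: Tier 3 (budget > 137500): 6 records, sum = 1052000 × 1.2 = 1262400.0
Step 4: Final sum = 76000.0 + 270600.0 + 1262400.0 = 1609000.0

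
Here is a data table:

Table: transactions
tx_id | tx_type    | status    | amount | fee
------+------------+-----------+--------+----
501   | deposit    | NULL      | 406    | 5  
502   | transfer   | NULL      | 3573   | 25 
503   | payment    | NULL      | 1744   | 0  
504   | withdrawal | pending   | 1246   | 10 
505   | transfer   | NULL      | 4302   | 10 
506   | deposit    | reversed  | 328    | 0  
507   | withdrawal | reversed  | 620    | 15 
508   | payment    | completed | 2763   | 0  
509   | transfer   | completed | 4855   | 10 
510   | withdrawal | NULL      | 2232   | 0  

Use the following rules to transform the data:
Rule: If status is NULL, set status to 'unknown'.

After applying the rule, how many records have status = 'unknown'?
5

Step 1: Count records where status IS NULL
Step 2: Found 5 records with NULL status
Step 3: These records will have status set to 'unknown'
Step 4: Records already having status = 'unknown': 0
Step 5: Answer: 5 + 0 = 5 records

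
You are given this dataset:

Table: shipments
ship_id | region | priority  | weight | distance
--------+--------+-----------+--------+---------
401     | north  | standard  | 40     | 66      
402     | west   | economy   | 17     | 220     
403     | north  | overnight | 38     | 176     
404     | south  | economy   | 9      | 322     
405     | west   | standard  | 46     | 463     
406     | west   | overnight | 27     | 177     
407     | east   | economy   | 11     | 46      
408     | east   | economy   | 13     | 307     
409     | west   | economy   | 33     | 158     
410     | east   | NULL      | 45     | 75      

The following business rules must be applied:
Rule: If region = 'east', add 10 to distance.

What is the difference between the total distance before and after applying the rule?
30

Step 1: Original sum of distance = 2010
Step 2: 3 records have region = 'east'
Step 3: Each affected record changes by 10
Step 4: Total change = 3 × 10 = 30
Step 5: New sum = 2010 + 30 = 2040
Step 6: Difference = |2040 - 2010| = 30
        (Sum increased by 30)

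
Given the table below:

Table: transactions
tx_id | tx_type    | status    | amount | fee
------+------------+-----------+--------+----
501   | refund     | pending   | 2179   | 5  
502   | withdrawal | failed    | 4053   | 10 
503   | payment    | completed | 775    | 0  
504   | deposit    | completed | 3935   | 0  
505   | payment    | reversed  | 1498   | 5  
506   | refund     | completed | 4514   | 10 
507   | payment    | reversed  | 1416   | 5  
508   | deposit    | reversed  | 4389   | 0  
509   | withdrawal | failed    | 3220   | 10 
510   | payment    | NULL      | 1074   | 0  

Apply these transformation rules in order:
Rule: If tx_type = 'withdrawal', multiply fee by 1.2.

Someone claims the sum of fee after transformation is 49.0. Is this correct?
Yes, the result is correct.

Step 1: Calculate the correct sum after transformation
Step 2: Apply multiplier 1.2 to records where tx_type = 'withdrawal'
Step 3: Correct result = 49.0
Step 4: Claimed result = 49.0
Step 5: 49.0 = 49.0 ✓
Conclusion: The claimed result is correct.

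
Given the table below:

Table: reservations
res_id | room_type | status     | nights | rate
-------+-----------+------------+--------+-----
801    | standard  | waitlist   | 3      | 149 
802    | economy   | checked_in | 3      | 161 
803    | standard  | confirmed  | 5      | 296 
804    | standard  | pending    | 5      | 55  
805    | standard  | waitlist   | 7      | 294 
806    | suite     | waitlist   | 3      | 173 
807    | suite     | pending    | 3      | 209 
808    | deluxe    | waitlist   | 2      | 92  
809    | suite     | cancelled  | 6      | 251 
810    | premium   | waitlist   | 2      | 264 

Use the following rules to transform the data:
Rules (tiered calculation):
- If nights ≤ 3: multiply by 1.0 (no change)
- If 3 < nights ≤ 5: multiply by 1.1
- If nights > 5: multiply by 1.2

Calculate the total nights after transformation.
42.6

Step 1: Tier 1 (nights ≤ 3): 6 records, sum = 16 × 1.0 = 16.0
Step 2: Tier 2 (3 < nights ≤ 5): 2 records, sum = 10 × 1.1 = 11.0
Step 3: Tier 3 (nights > 5): 2 records, sum = 13 × 1.2 = 15.6
Step 4: Final sum = 16.0 + 11.0 + 15.6 = 42.6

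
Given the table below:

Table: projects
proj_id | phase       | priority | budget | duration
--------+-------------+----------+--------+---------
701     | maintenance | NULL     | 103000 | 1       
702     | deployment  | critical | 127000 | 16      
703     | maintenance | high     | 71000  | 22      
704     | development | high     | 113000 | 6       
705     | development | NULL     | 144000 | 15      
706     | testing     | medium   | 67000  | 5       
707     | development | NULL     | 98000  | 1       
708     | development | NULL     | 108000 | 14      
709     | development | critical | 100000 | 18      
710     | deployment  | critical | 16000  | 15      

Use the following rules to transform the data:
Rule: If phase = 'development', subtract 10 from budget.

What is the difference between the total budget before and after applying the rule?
50

Step 1: Original sum of budget = 947000
Step 2: 5 records have phase = 'development'
Step 3: Each affected record changes by -10
Step 4: Total change = 5 × -10 = -50
Step 5: New sum = 947000 + -50 = 946950
Step 6: Difference = |946950 - 947000| = 50
        (Sum decreased by 50)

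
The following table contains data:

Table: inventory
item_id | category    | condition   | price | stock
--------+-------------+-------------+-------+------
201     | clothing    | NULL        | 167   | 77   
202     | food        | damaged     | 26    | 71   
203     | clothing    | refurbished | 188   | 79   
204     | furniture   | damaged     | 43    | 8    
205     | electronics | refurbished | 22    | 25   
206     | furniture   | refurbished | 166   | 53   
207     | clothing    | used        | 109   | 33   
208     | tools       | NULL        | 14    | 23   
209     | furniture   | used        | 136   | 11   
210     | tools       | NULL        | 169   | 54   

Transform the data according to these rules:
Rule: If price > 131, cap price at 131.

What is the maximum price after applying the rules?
131

Step 1: Original maximum price = 188
Step 2: Apply cap at 131
Step 3: 5 records had price > 131 and were capped
Step 4: Maximum after transformation = 131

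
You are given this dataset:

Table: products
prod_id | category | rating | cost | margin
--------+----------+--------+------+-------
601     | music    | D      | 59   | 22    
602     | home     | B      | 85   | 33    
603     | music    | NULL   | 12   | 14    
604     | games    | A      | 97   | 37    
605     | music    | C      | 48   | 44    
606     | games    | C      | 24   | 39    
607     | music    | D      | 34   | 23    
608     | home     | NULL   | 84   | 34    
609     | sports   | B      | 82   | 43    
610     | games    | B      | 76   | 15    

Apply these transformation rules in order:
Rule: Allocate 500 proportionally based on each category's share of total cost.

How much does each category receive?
games: 163.89, home: 140.6, music: 127.29, sports: 68.22

Step 1: Calculate total cost = 601
Step 2: Calculate each category's proportion:
  games: 197/601 = 32.78% → 163.89
  home: 169/601 = 28.12% → 140.6
  music: 153/601 = 25.46% → 127.29
  sports: 82/601 = 13.64% → 68.22
Step 3: Verify: sum of allocations ≈ 500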